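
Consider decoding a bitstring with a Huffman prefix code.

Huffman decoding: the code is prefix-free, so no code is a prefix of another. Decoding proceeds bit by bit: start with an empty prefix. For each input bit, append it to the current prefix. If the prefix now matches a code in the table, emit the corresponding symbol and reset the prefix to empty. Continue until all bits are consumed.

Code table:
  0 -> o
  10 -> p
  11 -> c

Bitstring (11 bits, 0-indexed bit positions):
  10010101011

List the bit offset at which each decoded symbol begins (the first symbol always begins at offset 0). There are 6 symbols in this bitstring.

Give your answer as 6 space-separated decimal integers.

Answer: 0 2 3 5 7 9

Derivation:
Bit 0: prefix='1' (no match yet)
Bit 1: prefix='10' -> emit 'p', reset
Bit 2: prefix='0' -> emit 'o', reset
Bit 3: prefix='1' (no match yet)
Bit 4: prefix='10' -> emit 'p', reset
Bit 5: prefix='1' (no match yet)
Bit 6: prefix='10' -> emit 'p', reset
Bit 7: prefix='1' (no match yet)
Bit 8: prefix='10' -> emit 'p', reset
Bit 9: prefix='1' (no match yet)
Bit 10: prefix='11' -> emit 'c', reset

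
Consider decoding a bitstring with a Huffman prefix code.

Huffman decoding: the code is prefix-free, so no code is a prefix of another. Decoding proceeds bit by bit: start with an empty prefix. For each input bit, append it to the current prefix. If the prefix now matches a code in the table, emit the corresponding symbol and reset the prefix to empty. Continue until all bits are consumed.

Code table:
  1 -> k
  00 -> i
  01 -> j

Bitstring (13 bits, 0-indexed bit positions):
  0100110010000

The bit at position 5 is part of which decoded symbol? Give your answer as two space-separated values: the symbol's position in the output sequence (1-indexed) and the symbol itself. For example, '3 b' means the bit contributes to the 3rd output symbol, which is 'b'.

Answer: 4 k

Derivation:
Bit 0: prefix='0' (no match yet)
Bit 1: prefix='01' -> emit 'j', reset
Bit 2: prefix='0' (no match yet)
Bit 3: prefix='00' -> emit 'i', reset
Bit 4: prefix='1' -> emit 'k', reset
Bit 5: prefix='1' -> emit 'k', reset
Bit 6: prefix='0' (no match yet)
Bit 7: prefix='00' -> emit 'i', reset
Bit 8: prefix='1' -> emit 'k', reset
Bit 9: prefix='0' (no match yet)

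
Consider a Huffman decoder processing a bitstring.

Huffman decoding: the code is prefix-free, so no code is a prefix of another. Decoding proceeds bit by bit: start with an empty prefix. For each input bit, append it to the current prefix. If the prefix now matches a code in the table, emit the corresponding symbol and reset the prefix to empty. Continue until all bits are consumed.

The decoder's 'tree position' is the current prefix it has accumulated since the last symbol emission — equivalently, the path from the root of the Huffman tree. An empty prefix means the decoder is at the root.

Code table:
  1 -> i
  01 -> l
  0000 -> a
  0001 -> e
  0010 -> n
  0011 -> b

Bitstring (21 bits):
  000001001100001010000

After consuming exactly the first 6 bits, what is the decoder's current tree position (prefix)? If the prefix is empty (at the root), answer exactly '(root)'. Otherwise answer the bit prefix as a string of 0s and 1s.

Answer: (root)

Derivation:
Bit 0: prefix='0' (no match yet)
Bit 1: prefix='00' (no match yet)
Bit 2: prefix='000' (no match yet)
Bit 3: prefix='0000' -> emit 'a', reset
Bit 4: prefix='0' (no match yet)
Bit 5: prefix='01' -> emit 'l', reset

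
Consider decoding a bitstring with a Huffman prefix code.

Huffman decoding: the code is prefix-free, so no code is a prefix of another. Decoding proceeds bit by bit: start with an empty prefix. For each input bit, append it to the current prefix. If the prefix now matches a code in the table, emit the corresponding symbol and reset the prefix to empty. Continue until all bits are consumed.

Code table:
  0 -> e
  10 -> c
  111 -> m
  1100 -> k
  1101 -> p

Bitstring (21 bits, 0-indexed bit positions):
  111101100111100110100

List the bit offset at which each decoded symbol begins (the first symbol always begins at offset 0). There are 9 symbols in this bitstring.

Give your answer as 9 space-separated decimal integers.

Bit 0: prefix='1' (no match yet)
Bit 1: prefix='11' (no match yet)
Bit 2: prefix='111' -> emit 'm', reset
Bit 3: prefix='1' (no match yet)
Bit 4: prefix='10' -> emit 'c', reset
Bit 5: prefix='1' (no match yet)
Bit 6: prefix='11' (no match yet)
Bit 7: prefix='110' (no match yet)
Bit 8: prefix='1100' -> emit 'k', reset
Bit 9: prefix='1' (no match yet)
Bit 10: prefix='11' (no match yet)
Bit 11: prefix='111' -> emit 'm', reset
Bit 12: prefix='1' (no match yet)
Bit 13: prefix='10' -> emit 'c', reset
Bit 14: prefix='0' -> emit 'e', reset
Bit 15: prefix='1' (no match yet)
Bit 16: prefix='11' (no match yet)
Bit 17: prefix='110' (no match yet)
Bit 18: prefix='1101' -> emit 'p', reset
Bit 19: prefix='0' -> emit 'e', reset
Bit 20: prefix='0' -> emit 'e', reset

Answer: 0 3 5 9 12 14 15 19 20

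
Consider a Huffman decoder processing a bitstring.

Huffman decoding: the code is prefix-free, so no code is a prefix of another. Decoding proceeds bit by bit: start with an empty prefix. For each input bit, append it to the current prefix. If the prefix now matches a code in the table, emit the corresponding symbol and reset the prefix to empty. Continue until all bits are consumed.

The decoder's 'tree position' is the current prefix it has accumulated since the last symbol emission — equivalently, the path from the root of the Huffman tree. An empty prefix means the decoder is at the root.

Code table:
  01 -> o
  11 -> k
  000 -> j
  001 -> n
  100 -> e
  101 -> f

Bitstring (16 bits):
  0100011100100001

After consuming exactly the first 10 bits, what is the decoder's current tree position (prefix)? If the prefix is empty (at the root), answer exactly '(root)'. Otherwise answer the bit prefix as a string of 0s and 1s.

Answer: (root)

Derivation:
Bit 0: prefix='0' (no match yet)
Bit 1: prefix='01' -> emit 'o', reset
Bit 2: prefix='0' (no match yet)
Bit 3: prefix='00' (no match yet)
Bit 4: prefix='000' -> emit 'j', reset
Bit 5: prefix='1' (no match yet)
Bit 6: prefix='11' -> emit 'k', reset
Bit 7: prefix='1' (no match yet)
Bit 8: prefix='10' (no match yet)
Bit 9: prefix='100' -> emit 'e', reset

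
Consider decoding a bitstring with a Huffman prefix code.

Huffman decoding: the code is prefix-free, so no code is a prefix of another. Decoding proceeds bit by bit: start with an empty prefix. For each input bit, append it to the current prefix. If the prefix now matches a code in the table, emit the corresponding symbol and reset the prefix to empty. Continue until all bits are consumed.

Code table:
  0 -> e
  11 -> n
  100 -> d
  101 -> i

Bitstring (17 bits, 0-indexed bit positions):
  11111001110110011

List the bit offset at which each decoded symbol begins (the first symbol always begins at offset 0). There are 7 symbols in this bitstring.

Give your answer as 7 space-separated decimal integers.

Bit 0: prefix='1' (no match yet)
Bit 1: prefix='11' -> emit 'n', reset
Bit 2: prefix='1' (no match yet)
Bit 3: prefix='11' -> emit 'n', reset
Bit 4: prefix='1' (no match yet)
Bit 5: prefix='10' (no match yet)
Bit 6: prefix='100' -> emit 'd', reset
Bit 7: prefix='1' (no match yet)
Bit 8: prefix='11' -> emit 'n', reset
Bit 9: prefix='1' (no match yet)
Bit 10: prefix='10' (no match yet)
Bit 11: prefix='101' -> emit 'i', reset
Bit 12: prefix='1' (no match yet)
Bit 13: prefix='10' (no match yet)
Bit 14: prefix='100' -> emit 'd', reset
Bit 15: prefix='1' (no match yet)
Bit 16: prefix='11' -> emit 'n', reset

Answer: 0 2 4 7 9 12 15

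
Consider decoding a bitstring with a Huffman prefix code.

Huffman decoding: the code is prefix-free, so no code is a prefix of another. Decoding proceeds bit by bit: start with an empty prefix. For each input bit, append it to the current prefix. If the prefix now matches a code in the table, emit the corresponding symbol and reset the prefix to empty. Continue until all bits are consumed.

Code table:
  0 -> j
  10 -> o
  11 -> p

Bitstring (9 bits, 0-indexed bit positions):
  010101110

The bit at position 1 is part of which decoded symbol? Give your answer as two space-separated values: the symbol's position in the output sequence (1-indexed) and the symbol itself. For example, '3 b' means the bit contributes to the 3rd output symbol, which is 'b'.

Answer: 2 o

Derivation:
Bit 0: prefix='0' -> emit 'j', reset
Bit 1: prefix='1' (no match yet)
Bit 2: prefix='10' -> emit 'o', reset
Bit 3: prefix='1' (no match yet)
Bit 4: prefix='10' -> emit 'o', reset
Bit 5: prefix='1' (no match yet)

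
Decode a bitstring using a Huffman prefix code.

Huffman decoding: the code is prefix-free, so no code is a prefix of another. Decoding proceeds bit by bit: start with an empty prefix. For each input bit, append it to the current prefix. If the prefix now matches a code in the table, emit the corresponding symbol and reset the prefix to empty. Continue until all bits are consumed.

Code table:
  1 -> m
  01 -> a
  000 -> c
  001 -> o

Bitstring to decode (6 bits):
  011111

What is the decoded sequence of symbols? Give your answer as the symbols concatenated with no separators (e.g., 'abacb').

Answer: ammmm

Derivation:
Bit 0: prefix='0' (no match yet)
Bit 1: prefix='01' -> emit 'a', reset
Bit 2: prefix='1' -> emit 'm', reset
Bit 3: prefix='1' -> emit 'm', reset
Bit 4: prefix='1' -> emit 'm', reset
Bit 5: prefix='1' -> emit 'm', reset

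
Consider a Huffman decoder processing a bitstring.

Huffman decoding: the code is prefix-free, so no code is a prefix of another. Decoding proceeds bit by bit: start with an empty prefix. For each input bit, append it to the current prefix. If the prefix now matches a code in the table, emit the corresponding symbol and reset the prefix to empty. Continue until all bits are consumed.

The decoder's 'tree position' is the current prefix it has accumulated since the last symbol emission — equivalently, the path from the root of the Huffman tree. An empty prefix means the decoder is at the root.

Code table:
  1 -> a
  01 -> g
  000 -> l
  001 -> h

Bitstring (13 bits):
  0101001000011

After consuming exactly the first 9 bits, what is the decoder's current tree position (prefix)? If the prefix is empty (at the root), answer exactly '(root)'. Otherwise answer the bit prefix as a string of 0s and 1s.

Bit 0: prefix='0' (no match yet)
Bit 1: prefix='01' -> emit 'g', reset
Bit 2: prefix='0' (no match yet)
Bit 3: prefix='01' -> emit 'g', reset
Bit 4: prefix='0' (no match yet)
Bit 5: prefix='00' (no match yet)
Bit 6: prefix='001' -> emit 'h', reset
Bit 7: prefix='0' (no match yet)
Bit 8: prefix='00' (no match yet)

Answer: 00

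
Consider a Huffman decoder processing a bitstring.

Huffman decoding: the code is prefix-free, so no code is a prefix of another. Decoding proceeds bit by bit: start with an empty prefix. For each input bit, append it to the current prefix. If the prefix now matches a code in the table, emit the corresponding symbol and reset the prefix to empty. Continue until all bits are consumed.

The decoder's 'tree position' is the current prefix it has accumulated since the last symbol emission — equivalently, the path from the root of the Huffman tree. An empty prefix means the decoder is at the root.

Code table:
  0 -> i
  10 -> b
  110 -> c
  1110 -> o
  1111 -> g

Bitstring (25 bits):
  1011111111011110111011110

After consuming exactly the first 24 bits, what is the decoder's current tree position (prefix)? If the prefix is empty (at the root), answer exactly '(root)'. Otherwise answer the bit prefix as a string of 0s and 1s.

Answer: (root)

Derivation:
Bit 0: prefix='1' (no match yet)
Bit 1: prefix='10' -> emit 'b', reset
Bit 2: prefix='1' (no match yet)
Bit 3: prefix='11' (no match yet)
Bit 4: prefix='111' (no match yet)
Bit 5: prefix='1111' -> emit 'g', reset
Bit 6: prefix='1' (no match yet)
Bit 7: prefix='11' (no match yet)
Bit 8: prefix='111' (no match yet)
Bit 9: prefix='1111' -> emit 'g', reset
Bit 10: prefix='0' -> emit 'i', reset
Bit 11: prefix='1' (no match yet)
Bit 12: prefix='11' (no match yet)
Bit 13: prefix='111' (no match yet)
Bit 14: prefix='1111' -> emit 'g', reset
Bit 15: prefix='0' -> emit 'i', reset
Bit 16: prefix='1' (no match yet)
Bit 17: prefix='11' (no match yet)
Bit 18: prefix='111' (no match yet)
Bit 19: prefix='1110' -> emit 'o', reset
Bit 20: prefix='1' (no match yet)
Bit 21: prefix='11' (no match yet)
Bit 22: prefix='111' (no match yet)
Bit 23: prefix='1111' -> emit 'g', reset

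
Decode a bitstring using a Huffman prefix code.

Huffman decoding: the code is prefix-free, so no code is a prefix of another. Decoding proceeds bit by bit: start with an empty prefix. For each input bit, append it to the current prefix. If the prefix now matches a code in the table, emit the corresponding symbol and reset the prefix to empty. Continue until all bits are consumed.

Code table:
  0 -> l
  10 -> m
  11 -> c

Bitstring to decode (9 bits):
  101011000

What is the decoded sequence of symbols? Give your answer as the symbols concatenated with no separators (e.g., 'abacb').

Bit 0: prefix='1' (no match yet)
Bit 1: prefix='10' -> emit 'm', reset
Bit 2: prefix='1' (no match yet)
Bit 3: prefix='10' -> emit 'm', reset
Bit 4: prefix='1' (no match yet)
Bit 5: prefix='11' -> emit 'c', reset
Bit 6: prefix='0' -> emit 'l', reset
Bit 7: prefix='0' -> emit 'l', reset
Bit 8: prefix='0' -> emit 'l', reset

Answer: mmclll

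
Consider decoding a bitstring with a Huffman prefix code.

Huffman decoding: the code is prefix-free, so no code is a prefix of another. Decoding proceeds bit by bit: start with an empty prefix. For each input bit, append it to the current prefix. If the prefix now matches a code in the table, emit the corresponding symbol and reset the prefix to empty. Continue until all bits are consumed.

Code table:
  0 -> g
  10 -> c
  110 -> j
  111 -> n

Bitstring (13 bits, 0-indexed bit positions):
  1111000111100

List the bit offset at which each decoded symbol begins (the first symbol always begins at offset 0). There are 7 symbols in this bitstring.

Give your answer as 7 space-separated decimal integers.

Bit 0: prefix='1' (no match yet)
Bit 1: prefix='11' (no match yet)
Bit 2: prefix='111' -> emit 'n', reset
Bit 3: prefix='1' (no match yet)
Bit 4: prefix='10' -> emit 'c', reset
Bit 5: prefix='0' -> emit 'g', reset
Bit 6: prefix='0' -> emit 'g', reset
Bit 7: prefix='1' (no match yet)
Bit 8: prefix='11' (no match yet)
Bit 9: prefix='111' -> emit 'n', reset
Bit 10: prefix='1' (no match yet)
Bit 11: prefix='10' -> emit 'c', reset
Bit 12: prefix='0' -> emit 'g', reset

Answer: 0 3 5 6 7 10 12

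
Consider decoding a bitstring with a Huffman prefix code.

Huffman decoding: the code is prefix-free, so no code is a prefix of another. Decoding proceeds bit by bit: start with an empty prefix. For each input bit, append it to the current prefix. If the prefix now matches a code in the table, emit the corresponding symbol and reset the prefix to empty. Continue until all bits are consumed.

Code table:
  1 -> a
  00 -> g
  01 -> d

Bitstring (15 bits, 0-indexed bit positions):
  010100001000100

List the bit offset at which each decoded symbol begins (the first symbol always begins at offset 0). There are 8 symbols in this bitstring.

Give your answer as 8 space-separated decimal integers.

Bit 0: prefix='0' (no match yet)
Bit 1: prefix='01' -> emit 'd', reset
Bit 2: prefix='0' (no match yet)
Bit 3: prefix='01' -> emit 'd', reset
Bit 4: prefix='0' (no match yet)
Bit 5: prefix='00' -> emit 'g', reset
Bit 6: prefix='0' (no match yet)
Bit 7: prefix='00' -> emit 'g', reset
Bit 8: prefix='1' -> emit 'a', reset
Bit 9: prefix='0' (no match yet)
Bit 10: prefix='00' -> emit 'g', reset
Bit 11: prefix='0' (no match yet)
Bit 12: prefix='01' -> emit 'd', reset
Bit 13: prefix='0' (no match yet)
Bit 14: prefix='00' -> emit 'g', reset

Answer: 0 2 4 6 8 9 11 13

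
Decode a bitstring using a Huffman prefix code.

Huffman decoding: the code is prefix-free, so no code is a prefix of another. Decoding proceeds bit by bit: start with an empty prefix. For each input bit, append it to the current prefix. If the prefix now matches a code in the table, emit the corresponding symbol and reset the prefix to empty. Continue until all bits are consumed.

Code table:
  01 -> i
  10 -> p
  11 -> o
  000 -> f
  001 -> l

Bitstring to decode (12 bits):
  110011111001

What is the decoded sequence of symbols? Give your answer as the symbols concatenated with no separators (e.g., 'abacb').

Bit 0: prefix='1' (no match yet)
Bit 1: prefix='11' -> emit 'o', reset
Bit 2: prefix='0' (no match yet)
Bit 3: prefix='00' (no match yet)
Bit 4: prefix='001' -> emit 'l', reset
Bit 5: prefix='1' (no match yet)
Bit 6: prefix='11' -> emit 'o', reset
Bit 7: prefix='1' (no match yet)
Bit 8: prefix='11' -> emit 'o', reset
Bit 9: prefix='0' (no match yet)
Bit 10: prefix='00' (no match yet)
Bit 11: prefix='001' -> emit 'l', reset

Answer: olool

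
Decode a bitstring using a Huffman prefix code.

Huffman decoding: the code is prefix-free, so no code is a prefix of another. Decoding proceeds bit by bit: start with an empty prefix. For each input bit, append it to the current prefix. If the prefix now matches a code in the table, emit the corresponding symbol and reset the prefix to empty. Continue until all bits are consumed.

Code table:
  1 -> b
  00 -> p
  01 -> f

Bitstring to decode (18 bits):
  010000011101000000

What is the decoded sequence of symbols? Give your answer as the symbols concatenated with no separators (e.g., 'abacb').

Bit 0: prefix='0' (no match yet)
Bit 1: prefix='01' -> emit 'f', reset
Bit 2: prefix='0' (no match yet)
Bit 3: prefix='00' -> emit 'p', reset
Bit 4: prefix='0' (no match yet)
Bit 5: prefix='00' -> emit 'p', reset
Bit 6: prefix='0' (no match yet)
Bit 7: prefix='01' -> emit 'f', reset
Bit 8: prefix='1' -> emit 'b', reset
Bit 9: prefix='1' -> emit 'b', reset
Bit 10: prefix='0' (no match yet)
Bit 11: prefix='01' -> emit 'f', reset
Bit 12: prefix='0' (no match yet)
Bit 13: prefix='00' -> emit 'p', reset
Bit 14: prefix='0' (no match yet)
Bit 15: prefix='00' -> emit 'p', reset
Bit 16: prefix='0' (no match yet)
Bit 17: prefix='00' -> emit 'p', reset

Answer: fppfbbfppp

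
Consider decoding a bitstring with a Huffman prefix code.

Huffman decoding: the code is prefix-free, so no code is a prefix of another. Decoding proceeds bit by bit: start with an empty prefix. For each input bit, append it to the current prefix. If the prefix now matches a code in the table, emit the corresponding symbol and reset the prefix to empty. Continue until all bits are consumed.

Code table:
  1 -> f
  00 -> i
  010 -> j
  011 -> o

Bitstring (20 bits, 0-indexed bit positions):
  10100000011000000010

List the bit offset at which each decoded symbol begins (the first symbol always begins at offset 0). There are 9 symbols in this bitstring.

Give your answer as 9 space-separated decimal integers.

Bit 0: prefix='1' -> emit 'f', reset
Bit 1: prefix='0' (no match yet)
Bit 2: prefix='01' (no match yet)
Bit 3: prefix='010' -> emit 'j', reset
Bit 4: prefix='0' (no match yet)
Bit 5: prefix='00' -> emit 'i', reset
Bit 6: prefix='0' (no match yet)
Bit 7: prefix='00' -> emit 'i', reset
Bit 8: prefix='0' (no match yet)
Bit 9: prefix='01' (no match yet)
Bit 10: prefix='011' -> emit 'o', reset
Bit 11: prefix='0' (no match yet)
Bit 12: prefix='00' -> emit 'i', reset
Bit 13: prefix='0' (no match yet)
Bit 14: prefix='00' -> emit 'i', reset
Bit 15: prefix='0' (no match yet)
Bit 16: prefix='00' -> emit 'i', reset
Bit 17: prefix='0' (no match yet)
Bit 18: prefix='01' (no match yet)
Bit 19: prefix='010' -> emit 'j', reset

Answer: 0 1 4 6 8 11 13 15 17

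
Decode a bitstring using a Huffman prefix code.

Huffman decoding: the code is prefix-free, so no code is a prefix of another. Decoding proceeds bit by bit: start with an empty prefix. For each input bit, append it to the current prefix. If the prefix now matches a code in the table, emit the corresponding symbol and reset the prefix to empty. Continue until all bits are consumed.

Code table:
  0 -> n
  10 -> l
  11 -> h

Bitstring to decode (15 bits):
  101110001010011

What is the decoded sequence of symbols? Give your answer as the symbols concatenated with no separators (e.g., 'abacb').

Bit 0: prefix='1' (no match yet)
Bit 1: prefix='10' -> emit 'l', reset
Bit 2: prefix='1' (no match yet)
Bit 3: prefix='11' -> emit 'h', reset
Bit 4: prefix='1' (no match yet)
Bit 5: prefix='10' -> emit 'l', reset
Bit 6: prefix='0' -> emit 'n', reset
Bit 7: prefix='0' -> emit 'n', reset
Bit 8: prefix='1' (no match yet)
Bit 9: prefix='10' -> emit 'l', reset
Bit 10: prefix='1' (no match yet)
Bit 11: prefix='10' -> emit 'l', reset
Bit 12: prefix='0' -> emit 'n', reset
Bit 13: prefix='1' (no match yet)
Bit 14: prefix='11' -> emit 'h', reset

Answer: lhlnnllnh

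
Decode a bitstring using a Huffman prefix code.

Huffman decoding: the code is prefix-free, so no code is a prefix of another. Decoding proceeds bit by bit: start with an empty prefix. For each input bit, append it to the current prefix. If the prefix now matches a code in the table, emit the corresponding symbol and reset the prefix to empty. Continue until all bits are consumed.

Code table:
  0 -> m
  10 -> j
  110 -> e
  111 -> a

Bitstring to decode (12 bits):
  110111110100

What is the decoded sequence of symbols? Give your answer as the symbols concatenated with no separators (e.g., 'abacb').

Bit 0: prefix='1' (no match yet)
Bit 1: prefix='11' (no match yet)
Bit 2: prefix='110' -> emit 'e', reset
Bit 3: prefix='1' (no match yet)
Bit 4: prefix='11' (no match yet)
Bit 5: prefix='111' -> emit 'a', reset
Bit 6: prefix='1' (no match yet)
Bit 7: prefix='11' (no match yet)
Bit 8: prefix='110' -> emit 'e', reset
Bit 9: prefix='1' (no match yet)
Bit 10: prefix='10' -> emit 'j', reset
Bit 11: prefix='0' -> emit 'm', reset

Answer: eaejm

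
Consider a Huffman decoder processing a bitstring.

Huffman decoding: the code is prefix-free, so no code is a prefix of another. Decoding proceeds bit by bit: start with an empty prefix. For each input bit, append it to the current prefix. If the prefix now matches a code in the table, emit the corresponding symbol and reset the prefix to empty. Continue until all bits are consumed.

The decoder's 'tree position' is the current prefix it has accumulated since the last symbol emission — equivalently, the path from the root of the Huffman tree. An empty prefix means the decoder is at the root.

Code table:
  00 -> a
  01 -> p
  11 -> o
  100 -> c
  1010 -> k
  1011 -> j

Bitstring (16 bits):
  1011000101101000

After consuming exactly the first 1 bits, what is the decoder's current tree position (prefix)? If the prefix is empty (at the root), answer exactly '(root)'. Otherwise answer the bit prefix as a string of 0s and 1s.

Answer: 1

Derivation:
Bit 0: prefix='1' (no match yet)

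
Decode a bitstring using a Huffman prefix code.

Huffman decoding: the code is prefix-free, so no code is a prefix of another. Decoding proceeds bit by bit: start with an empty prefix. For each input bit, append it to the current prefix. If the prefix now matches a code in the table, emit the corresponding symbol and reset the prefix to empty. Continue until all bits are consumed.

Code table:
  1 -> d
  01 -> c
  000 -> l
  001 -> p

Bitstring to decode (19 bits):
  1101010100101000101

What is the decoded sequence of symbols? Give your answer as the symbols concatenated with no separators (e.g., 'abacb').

Bit 0: prefix='1' -> emit 'd', reset
Bit 1: prefix='1' -> emit 'd', reset
Bit 2: prefix='0' (no match yet)
Bit 3: prefix='01' -> emit 'c', reset
Bit 4: prefix='0' (no match yet)
Bit 5: prefix='01' -> emit 'c', reset
Bit 6: prefix='0' (no match yet)
Bit 7: prefix='01' -> emit 'c', reset
Bit 8: prefix='0' (no match yet)
Bit 9: prefix='00' (no match yet)
Bit 10: prefix='001' -> emit 'p', reset
Bit 11: prefix='0' (no match yet)
Bit 12: prefix='01' -> emit 'c', reset
Bit 13: prefix='0' (no match yet)
Bit 14: prefix='00' (no match yet)
Bit 15: prefix='000' -> emit 'l', reset
Bit 16: prefix='1' -> emit 'd', reset
Bit 17: prefix='0' (no match yet)
Bit 18: prefix='01' -> emit 'c', reset

Answer: ddcccpcldc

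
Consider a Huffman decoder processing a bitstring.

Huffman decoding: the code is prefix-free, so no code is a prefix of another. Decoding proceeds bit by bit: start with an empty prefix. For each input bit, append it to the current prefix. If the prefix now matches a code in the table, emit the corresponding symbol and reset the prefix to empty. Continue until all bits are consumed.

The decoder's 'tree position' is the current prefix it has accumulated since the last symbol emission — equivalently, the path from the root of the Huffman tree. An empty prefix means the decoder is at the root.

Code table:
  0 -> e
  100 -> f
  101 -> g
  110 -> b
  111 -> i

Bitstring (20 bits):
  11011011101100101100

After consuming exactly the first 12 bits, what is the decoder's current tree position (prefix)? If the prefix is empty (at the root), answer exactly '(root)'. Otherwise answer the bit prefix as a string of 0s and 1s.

Answer: 11

Derivation:
Bit 0: prefix='1' (no match yet)
Bit 1: prefix='11' (no match yet)
Bit 2: prefix='110' -> emit 'b', reset
Bit 3: prefix='1' (no match yet)
Bit 4: prefix='11' (no match yet)
Bit 5: prefix='110' -> emit 'b', reset
Bit 6: prefix='1' (no match yet)
Bit 7: prefix='11' (no match yet)
Bit 8: prefix='111' -> emit 'i', reset
Bit 9: prefix='0' -> emit 'e', reset
Bit 10: prefix='1' (no match yet)
Bit 11: prefix='11' (no match yet)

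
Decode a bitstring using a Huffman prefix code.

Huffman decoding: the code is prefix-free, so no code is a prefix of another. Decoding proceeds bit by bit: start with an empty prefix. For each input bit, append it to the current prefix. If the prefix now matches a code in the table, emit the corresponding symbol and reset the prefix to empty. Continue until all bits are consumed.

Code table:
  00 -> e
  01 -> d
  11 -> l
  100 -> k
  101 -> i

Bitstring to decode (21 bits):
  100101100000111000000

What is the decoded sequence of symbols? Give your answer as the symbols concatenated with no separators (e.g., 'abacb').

Answer: kikedleee

Derivation:
Bit 0: prefix='1' (no match yet)
Bit 1: prefix='10' (no match yet)
Bit 2: prefix='100' -> emit 'k', reset
Bit 3: prefix='1' (no match yet)
Bit 4: prefix='10' (no match yet)
Bit 5: prefix='101' -> emit 'i', reset
Bit 6: prefix='1' (no match yet)
Bit 7: prefix='10' (no match yet)
Bit 8: prefix='100' -> emit 'k', reset
Bit 9: prefix='0' (no match yet)
Bit 10: prefix='00' -> emit 'e', reset
Bit 11: prefix='0' (no match yet)
Bit 12: prefix='01' -> emit 'd', reset
Bit 13: prefix='1' (no match yet)
Bit 14: prefix='11' -> emit 'l', reset
Bit 15: prefix='0' (no match yet)
Bit 16: prefix='00' -> emit 'e', reset
Bit 17: prefix='0' (no match yet)
Bit 18: prefix='00' -> emit 'e', reset
Bit 19: prefix='0' (no match yet)
Bit 20: prefix='00' -> emit 'e', reset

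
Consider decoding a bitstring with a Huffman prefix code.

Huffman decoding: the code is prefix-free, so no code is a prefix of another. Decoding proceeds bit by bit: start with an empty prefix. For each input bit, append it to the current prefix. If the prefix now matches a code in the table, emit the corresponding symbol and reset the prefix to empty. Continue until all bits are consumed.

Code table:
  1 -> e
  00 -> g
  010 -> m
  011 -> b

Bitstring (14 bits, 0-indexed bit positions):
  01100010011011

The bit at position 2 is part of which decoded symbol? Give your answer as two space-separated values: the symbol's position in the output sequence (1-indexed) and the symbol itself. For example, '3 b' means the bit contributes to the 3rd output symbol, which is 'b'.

Bit 0: prefix='0' (no match yet)
Bit 1: prefix='01' (no match yet)
Bit 2: prefix='011' -> emit 'b', reset
Bit 3: prefix='0' (no match yet)
Bit 4: prefix='00' -> emit 'g', reset
Bit 5: prefix='0' (no match yet)
Bit 6: prefix='01' (no match yet)

Answer: 1 b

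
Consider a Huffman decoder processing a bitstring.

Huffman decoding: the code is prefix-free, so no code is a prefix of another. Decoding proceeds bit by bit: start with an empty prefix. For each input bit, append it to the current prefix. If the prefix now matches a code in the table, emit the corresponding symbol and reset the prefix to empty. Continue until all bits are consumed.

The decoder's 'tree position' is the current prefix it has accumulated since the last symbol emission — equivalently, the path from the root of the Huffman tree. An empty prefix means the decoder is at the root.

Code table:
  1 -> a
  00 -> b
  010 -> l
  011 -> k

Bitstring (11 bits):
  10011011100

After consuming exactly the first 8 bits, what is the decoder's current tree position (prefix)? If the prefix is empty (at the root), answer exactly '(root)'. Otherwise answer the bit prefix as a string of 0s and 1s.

Answer: (root)

Derivation:
Bit 0: prefix='1' -> emit 'a', reset
Bit 1: prefix='0' (no match yet)
Bit 2: prefix='00' -> emit 'b', reset
Bit 3: prefix='1' -> emit 'a', reset
Bit 4: prefix='1' -> emit 'a', reset
Bit 5: prefix='0' (no match yet)
Bit 6: prefix='01' (no match yet)
Bit 7: prefix='011' -> emit 'k', reset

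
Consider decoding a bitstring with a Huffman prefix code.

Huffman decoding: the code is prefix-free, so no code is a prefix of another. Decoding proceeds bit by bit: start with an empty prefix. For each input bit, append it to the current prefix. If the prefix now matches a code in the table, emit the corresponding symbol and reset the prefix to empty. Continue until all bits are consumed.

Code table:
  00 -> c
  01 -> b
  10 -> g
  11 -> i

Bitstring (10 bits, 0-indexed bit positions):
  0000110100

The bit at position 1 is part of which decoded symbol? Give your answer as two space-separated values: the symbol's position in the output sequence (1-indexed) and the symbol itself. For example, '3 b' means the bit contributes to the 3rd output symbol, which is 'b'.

Bit 0: prefix='0' (no match yet)
Bit 1: prefix='00' -> emit 'c', reset
Bit 2: prefix='0' (no match yet)
Bit 3: prefix='00' -> emit 'c', reset
Bit 4: prefix='1' (no match yet)
Bit 5: prefix='11' -> emit 'i', reset

Answer: 1 c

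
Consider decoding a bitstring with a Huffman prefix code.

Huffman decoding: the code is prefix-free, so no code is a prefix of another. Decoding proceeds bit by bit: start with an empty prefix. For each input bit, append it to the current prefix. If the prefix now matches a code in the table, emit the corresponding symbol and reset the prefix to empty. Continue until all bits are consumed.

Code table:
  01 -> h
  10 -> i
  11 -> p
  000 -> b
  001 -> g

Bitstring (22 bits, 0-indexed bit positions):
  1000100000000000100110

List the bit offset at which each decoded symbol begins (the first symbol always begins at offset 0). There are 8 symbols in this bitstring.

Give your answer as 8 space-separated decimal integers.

Answer: 0 2 5 8 11 14 17 20

Derivation:
Bit 0: prefix='1' (no match yet)
Bit 1: prefix='10' -> emit 'i', reset
Bit 2: prefix='0' (no match yet)
Bit 3: prefix='00' (no match yet)
Bit 4: prefix='001' -> emit 'g', reset
Bit 5: prefix='0' (no match yet)
Bit 6: prefix='00' (no match yet)
Bit 7: prefix='000' -> emit 'b', reset
Bit 8: prefix='0' (no match yet)
Bit 9: prefix='00' (no match yet)
Bit 10: prefix='000' -> emit 'b', reset
Bit 11: prefix='0' (no match yet)
Bit 12: prefix='00' (no match yet)
Bit 13: prefix='000' -> emit 'b', reset
Bit 14: prefix='0' (no match yet)
Bit 15: prefix='00' (no match yet)
Bit 16: prefix='001' -> emit 'g', reset
Bit 17: prefix='0' (no match yet)
Bit 18: prefix='00' (no match yet)
Bit 19: prefix='001' -> emit 'g', reset
Bit 20: prefix='1' (no match yet)
Bit 21: prefix='10' -> emit 'i', reset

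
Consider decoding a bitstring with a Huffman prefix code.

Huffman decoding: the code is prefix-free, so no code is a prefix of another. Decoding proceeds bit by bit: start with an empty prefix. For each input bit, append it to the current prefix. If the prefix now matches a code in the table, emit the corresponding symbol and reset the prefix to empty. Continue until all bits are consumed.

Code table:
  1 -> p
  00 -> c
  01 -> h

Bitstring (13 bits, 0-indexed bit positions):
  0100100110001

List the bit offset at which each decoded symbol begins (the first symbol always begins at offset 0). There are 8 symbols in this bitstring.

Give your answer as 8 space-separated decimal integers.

Answer: 0 2 4 5 7 8 9 11

Derivation:
Bit 0: prefix='0' (no match yet)
Bit 1: prefix='01' -> emit 'h', reset
Bit 2: prefix='0' (no match yet)
Bit 3: prefix='00' -> emit 'c', reset
Bit 4: prefix='1' -> emit 'p', reset
Bit 5: prefix='0' (no match yet)
Bit 6: prefix='00' -> emit 'c', reset
Bit 7: prefix='1' -> emit 'p', reset
Bit 8: prefix='1' -> emit 'p', reset
Bit 9: prefix='0' (no match yet)
Bit 10: prefix='00' -> emit 'c', reset
Bit 11: prefix='0' (no match yet)
Bit 12: prefix='01' -> emit 'h', reset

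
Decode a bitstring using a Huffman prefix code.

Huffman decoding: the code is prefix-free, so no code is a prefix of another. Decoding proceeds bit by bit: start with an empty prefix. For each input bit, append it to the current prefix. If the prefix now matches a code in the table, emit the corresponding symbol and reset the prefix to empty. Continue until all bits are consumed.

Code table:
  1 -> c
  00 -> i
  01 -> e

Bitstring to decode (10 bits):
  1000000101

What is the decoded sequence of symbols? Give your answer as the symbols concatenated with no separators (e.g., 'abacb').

Bit 0: prefix='1' -> emit 'c', reset
Bit 1: prefix='0' (no match yet)
Bit 2: prefix='00' -> emit 'i', reset
Bit 3: prefix='0' (no match yet)
Bit 4: prefix='00' -> emit 'i', reset
Bit 5: prefix='0' (no match yet)
Bit 6: prefix='00' -> emit 'i', reset
Bit 7: prefix='1' -> emit 'c', reset
Bit 8: prefix='0' (no match yet)
Bit 9: prefix='01' -> emit 'e', reset

Answer: ciiice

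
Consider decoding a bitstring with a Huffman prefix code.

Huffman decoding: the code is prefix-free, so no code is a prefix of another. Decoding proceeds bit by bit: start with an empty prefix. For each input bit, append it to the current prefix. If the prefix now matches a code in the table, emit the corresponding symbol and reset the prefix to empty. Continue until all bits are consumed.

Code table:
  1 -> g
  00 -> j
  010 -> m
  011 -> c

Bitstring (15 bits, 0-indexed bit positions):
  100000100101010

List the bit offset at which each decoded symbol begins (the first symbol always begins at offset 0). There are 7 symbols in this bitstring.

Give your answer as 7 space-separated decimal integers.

Bit 0: prefix='1' -> emit 'g', reset
Bit 1: prefix='0' (no match yet)
Bit 2: prefix='00' -> emit 'j', reset
Bit 3: prefix='0' (no match yet)
Bit 4: prefix='00' -> emit 'j', reset
Bit 5: prefix='0' (no match yet)
Bit 6: prefix='01' (no match yet)
Bit 7: prefix='010' -> emit 'm', reset
Bit 8: prefix='0' (no match yet)
Bit 9: prefix='01' (no match yet)
Bit 10: prefix='010' -> emit 'm', reset
Bit 11: prefix='1' -> emit 'g', reset
Bit 12: prefix='0' (no match yet)
Bit 13: prefix='01' (no match yet)
Bit 14: prefix='010' -> emit 'm', reset

Answer: 0 1 3 5 8 11 12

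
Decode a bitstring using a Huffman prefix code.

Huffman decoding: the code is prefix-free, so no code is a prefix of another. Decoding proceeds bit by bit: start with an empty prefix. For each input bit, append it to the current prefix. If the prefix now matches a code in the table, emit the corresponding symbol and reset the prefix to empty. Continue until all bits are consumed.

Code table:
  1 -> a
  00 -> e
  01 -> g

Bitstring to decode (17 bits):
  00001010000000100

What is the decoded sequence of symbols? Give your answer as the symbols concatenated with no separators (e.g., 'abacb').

Answer: eeageeege

Derivation:
Bit 0: prefix='0' (no match yet)
Bit 1: prefix='00' -> emit 'e', reset
Bit 2: prefix='0' (no match yet)
Bit 3: prefix='00' -> emit 'e', reset
Bit 4: prefix='1' -> emit 'a', reset
Bit 5: prefix='0' (no match yet)
Bit 6: prefix='01' -> emit 'g', reset
Bit 7: prefix='0' (no match yet)
Bit 8: prefix='00' -> emit 'e', reset
Bit 9: prefix='0' (no match yet)
Bit 10: prefix='00' -> emit 'e', reset
Bit 11: prefix='0' (no match yet)
Bit 12: prefix='00' -> emit 'e', reset
Bit 13: prefix='0' (no match yet)
Bit 14: prefix='01' -> emit 'g', reset
Bit 15: prefix='0' (no match yet)
Bit 16: prefix='00' -> emit 'e', reset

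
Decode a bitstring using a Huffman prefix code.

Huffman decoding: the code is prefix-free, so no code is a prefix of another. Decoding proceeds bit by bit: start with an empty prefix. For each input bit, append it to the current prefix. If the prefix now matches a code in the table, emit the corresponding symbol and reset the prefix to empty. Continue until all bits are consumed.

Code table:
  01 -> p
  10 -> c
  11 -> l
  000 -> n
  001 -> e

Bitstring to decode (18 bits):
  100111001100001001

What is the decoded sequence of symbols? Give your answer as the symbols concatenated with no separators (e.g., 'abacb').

Answer: cplecncp

Derivation:
Bit 0: prefix='1' (no match yet)
Bit 1: prefix='10' -> emit 'c', reset
Bit 2: prefix='0' (no match yet)
Bit 3: prefix='01' -> emit 'p', reset
Bit 4: prefix='1' (no match yet)
Bit 5: prefix='11' -> emit 'l', reset
Bit 6: prefix='0' (no match yet)
Bit 7: prefix='00' (no match yet)
Bit 8: prefix='001' -> emit 'e', reset
Bit 9: prefix='1' (no match yet)
Bit 10: prefix='10' -> emit 'c', reset
Bit 11: prefix='0' (no match yet)
Bit 12: prefix='00' (no match yet)
Bit 13: prefix='000' -> emit 'n', reset
Bit 14: prefix='1' (no match yet)
Bit 15: prefix='10' -> emit 'c', reset
Bit 16: prefix='0' (no match yet)
Bit 17: prefix='01' -> emit 'p', reset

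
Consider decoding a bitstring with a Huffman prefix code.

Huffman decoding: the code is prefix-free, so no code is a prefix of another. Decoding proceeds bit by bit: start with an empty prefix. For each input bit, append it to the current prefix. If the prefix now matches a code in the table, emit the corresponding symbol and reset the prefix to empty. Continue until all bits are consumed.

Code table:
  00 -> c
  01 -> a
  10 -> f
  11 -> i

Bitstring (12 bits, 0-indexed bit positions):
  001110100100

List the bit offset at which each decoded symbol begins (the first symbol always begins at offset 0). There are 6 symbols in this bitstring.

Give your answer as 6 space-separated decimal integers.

Answer: 0 2 4 6 8 10

Derivation:
Bit 0: prefix='0' (no match yet)
Bit 1: prefix='00' -> emit 'c', reset
Bit 2: prefix='1' (no match yet)
Bit 3: prefix='11' -> emit 'i', reset
Bit 4: prefix='1' (no match yet)
Bit 5: prefix='10' -> emit 'f', reset
Bit 6: prefix='1' (no match yet)
Bit 7: prefix='10' -> emit 'f', reset
Bit 8: prefix='0' (no match yet)
Bit 9: prefix='01' -> emit 'a', reset
Bit 10: prefix='0' (no match yet)
Bit 11: prefix='00' -> emit 'c', reset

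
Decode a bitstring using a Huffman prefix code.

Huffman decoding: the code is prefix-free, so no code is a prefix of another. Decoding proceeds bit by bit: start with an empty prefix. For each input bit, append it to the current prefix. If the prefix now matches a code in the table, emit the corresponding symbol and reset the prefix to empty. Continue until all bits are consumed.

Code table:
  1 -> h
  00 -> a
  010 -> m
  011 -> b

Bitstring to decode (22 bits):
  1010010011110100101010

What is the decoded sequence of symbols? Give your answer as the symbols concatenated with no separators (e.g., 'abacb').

Bit 0: prefix='1' -> emit 'h', reset
Bit 1: prefix='0' (no match yet)
Bit 2: prefix='01' (no match yet)
Bit 3: prefix='010' -> emit 'm', reset
Bit 4: prefix='0' (no match yet)
Bit 5: prefix='01' (no match yet)
Bit 6: prefix='010' -> emit 'm', reset
Bit 7: prefix='0' (no match yet)
Bit 8: prefix='01' (no match yet)
Bit 9: prefix='011' -> emit 'b', reset
Bit 10: prefix='1' -> emit 'h', reset
Bit 11: prefix='1' -> emit 'h', reset
Bit 12: prefix='0' (no match yet)
Bit 13: prefix='01' (no match yet)
Bit 14: prefix='010' -> emit 'm', reset
Bit 15: prefix='0' (no match yet)
Bit 16: prefix='01' (no match yet)
Bit 17: prefix='010' -> emit 'm', reset
Bit 18: prefix='1' -> emit 'h', reset
Bit 19: prefix='0' (no match yet)
Bit 20: prefix='01' (no match yet)
Bit 21: prefix='010' -> emit 'm', reset

Answer: hmmbhhmmhm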